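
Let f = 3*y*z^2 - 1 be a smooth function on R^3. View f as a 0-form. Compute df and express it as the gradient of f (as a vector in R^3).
df = (0) dx + (3*z^2) dy + (6*y*z) dz; grad f = (0, 3*z^2, 6*y*z)

For a 0-form f, d f = (∂f/∂x) dx + (∂f/∂y) dy + (∂f/∂z) dz. The components of the vector representation are exactly the entries of grad f in Cartesian coordinates:
  ∂f/∂x = 0
  ∂f/∂y = 3*z^2
  ∂f/∂z = 6*y*z.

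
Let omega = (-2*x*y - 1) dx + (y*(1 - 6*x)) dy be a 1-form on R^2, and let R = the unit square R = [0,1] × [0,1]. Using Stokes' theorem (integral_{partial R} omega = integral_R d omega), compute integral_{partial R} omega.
integral_(partial R) omega = -2

Stokes: integral_partial_R omega = integral_R d omega with d omega = (∂Q/∂x - ∂P/∂y) dx ∧ dy.
  ∂Q/∂x = -6*y
  ∂P/∂y = -2*x
  integrand = ∂Q/∂x - ∂P/∂y = 2*x - 6*y.
Integrating over R: integral_0^1 integral_0^1 (2*x - 6*y) dx dy = -2.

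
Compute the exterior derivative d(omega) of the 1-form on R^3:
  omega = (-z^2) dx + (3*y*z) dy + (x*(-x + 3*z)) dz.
d(omega) = (-2*x + 5*z) dx ∧ dz + (-3*y) dy ∧ dz

For a 1-form omega = sum_i f_i dx_i, the exterior derivative is
  d(omega) = sum_{i < j} (∂f_j/∂x_i - ∂f_i/∂x_j) dx_i ∧ dx_j.
  coefficient of dx ∧ dz: ∂f_3/∂x - ∂f_1/∂z = ∂(x*(-x + 3*z))/∂x - ∂(-z^2)/∂z = -2*x + 5*z
  coefficient of dy ∧ dz: ∂f_3/∂y - ∂f_2/∂z = ∂(x*(-x + 3*z))/∂y - ∂(3*y*z)/∂z = -3*y
Assembling: d(omega) = (-2*x + 5*z) dx ∧ dz + (-3*y) dy ∧ dz.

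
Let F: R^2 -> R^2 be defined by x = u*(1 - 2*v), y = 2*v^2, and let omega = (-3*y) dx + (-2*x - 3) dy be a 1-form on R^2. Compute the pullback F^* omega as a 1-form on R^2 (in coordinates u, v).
F^* omega = (v^2*(12*v - 6)) du + (4*v*(7*u*v - 2*u - 3)) dv

Using F^*(f dg) = (f ∘ F) d(g ∘ F), substitute each coordinate x_i by F_i(u, v) in f_i, and replace dx_i by d F_i = (∂F_i/∂u) du + (∂F_i/∂v) dv.
  For the x component: f_1(F) = -6*v^2; d F_1 = (1 - 2*v) du + (-2*u) dv
  For the y component: f_2(F) = 4*u*v - 2*u - 3; d F_2 = (0) du + (4*v) dv
Combining and collecting du, dv coefficients:
  coeff of du: v^2*(12*v - 6)
  coeff of dv: 4*v*(7*u*v - 2*u - 3)
F^* omega = (v^2*(12*v - 6)) du + (4*v*(7*u*v - 2*u - 3)) dv.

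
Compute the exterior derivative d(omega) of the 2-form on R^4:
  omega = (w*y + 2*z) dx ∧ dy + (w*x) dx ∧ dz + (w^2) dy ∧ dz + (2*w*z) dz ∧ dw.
d(omega) = (2) dx ∧ dy ∧ dz + (y) dx ∧ dy ∧ dw + (x) dx ∧ dz ∧ dw + (2*w) dy ∧ dz ∧ dw

For a 2-form omega = sum_{i<j} g_{ij} dx_i ∧ dx_j, the exterior derivative is
  d(omega) = sum_{i<j} d(g_{ij}) ∧ dx_i ∧ dx_j = sum_{i<j, k} (∂g_{ij}/∂x_k) dx_k ∧ dx_i ∧ dx_j.
Expand each term, using dx_k ∧ dx_i ∧ dx_j = sgn(permutation) dx_{(a)} ∧ dx_{(b)} ∧ dx_{(c)} with (a < b < c) sorted:
  d(w*y + 2*z) includes (∂/∂z)(w*y + 2*z) dz = (2) dz, which multiplied by dx ∧ dy gives (2) dx ∧ dy ∧ dz
  d(w*y + 2*z) includes (∂/∂w)(w*y + 2*z) dw = (y) dw, which multiplied by dx ∧ dy gives (y) dx ∧ dy ∧ dw
  d(w*x) includes (∂/∂w)(w*x) dw = (x) dw, which multiplied by dx ∧ dz gives (x) dx ∧ dz ∧ dw
  d(w^2) includes (∂/∂w)(w^2) dw = (2*w) dw, which multiplied by dy ∧ dz gives (2*w) dy ∧ dz ∧ dw
Collecting like 3-forms: d(omega) = (2) dx ∧ dy ∧ dz + (y) dx ∧ dy ∧ dw + (x) dx ∧ dz ∧ dw + (2*w) dy ∧ dz ∧ dw.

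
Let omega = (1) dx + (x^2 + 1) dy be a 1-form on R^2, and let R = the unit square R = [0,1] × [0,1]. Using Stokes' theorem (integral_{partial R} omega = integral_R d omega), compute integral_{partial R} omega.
integral_(partial R) omega = 1

Stokes: integral_partial_R omega = integral_R d omega with d omega = (∂Q/∂x - ∂P/∂y) dx ∧ dy.
  ∂Q/∂x = 2*x
  ∂P/∂y = 0
  integrand = ∂Q/∂x - ∂P/∂y = 2*x.
Integrating over R: integral_0^1 integral_0^1 (2*x) dx dy = 1.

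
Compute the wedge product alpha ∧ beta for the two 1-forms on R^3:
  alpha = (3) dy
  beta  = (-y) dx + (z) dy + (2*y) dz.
alpha ∧ beta = (3*y) dx ∧ dy + (6*y) dy ∧ dz

Distribute the wedge, using dx_i ∧ dx_j = -dx_j ∧ dx_i and dx_i ∧ dx_i = 0. For each pair (i, j) with i < j, the coefficient of dx_i ∧ dx_j in alpha ∧ beta is (alpha_i * beta_j - alpha_j * beta_i). Collecting: alpha ∧ beta = (3*y) dx ∧ dy + (6*y) dy ∧ dz.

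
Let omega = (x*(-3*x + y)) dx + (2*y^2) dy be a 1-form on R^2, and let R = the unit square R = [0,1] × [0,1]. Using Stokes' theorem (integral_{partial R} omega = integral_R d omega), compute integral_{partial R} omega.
integral_(partial R) omega = -1/2

Stokes: integral_partial_R omega = integral_R d omega with d omega = (∂Q/∂x - ∂P/∂y) dx ∧ dy.
  ∂Q/∂x = 0
  ∂P/∂y = x
  integrand = ∂Q/∂x - ∂P/∂y = -x.
Integrating over R: integral_0^1 integral_0^1 (-x) dx dy = -1/2.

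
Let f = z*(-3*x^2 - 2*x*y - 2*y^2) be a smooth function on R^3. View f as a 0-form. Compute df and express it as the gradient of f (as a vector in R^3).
df = (2*z*(-3*x - y)) dx + (2*z*(-x - 2*y)) dy + (-3*x^2 - 2*x*y - 2*y^2) dz; grad f = (2*z*(-3*x - y), 2*z*(-x - 2*y), -3*x^2 - 2*x*y - 2*y^2)

For a 0-form f, d f = (∂f/∂x) dx + (∂f/∂y) dy + (∂f/∂z) dz. The components of the vector representation are exactly the entries of grad f in Cartesian coordinates:
  ∂f/∂x = 2*z*(-3*x - y)
  ∂f/∂y = 2*z*(-x - 2*y)
  ∂f/∂z = -3*x^2 - 2*x*y - 2*y^2.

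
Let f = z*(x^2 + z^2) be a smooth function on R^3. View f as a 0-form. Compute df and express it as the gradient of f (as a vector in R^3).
df = (2*x*z) dx + (0) dy + (x^2 + 3*z^2) dz; grad f = (2*x*z, 0, x^2 + 3*z^2)

For a 0-form f, d f = (∂f/∂x) dx + (∂f/∂y) dy + (∂f/∂z) dz. The components of the vector representation are exactly the entries of grad f in Cartesian coordinates:
  ∂f/∂x = 2*x*z
  ∂f/∂y = 0
  ∂f/∂z = x^2 + 3*z^2.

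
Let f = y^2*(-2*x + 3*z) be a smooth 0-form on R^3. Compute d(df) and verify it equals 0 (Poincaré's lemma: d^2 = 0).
d(df) = 0

Step 1: df = sum_i (∂f/∂x_i) dx_i = (-2*y^2) dx + (2*y*(-2*x + 3*z)) dy + (3*y^2) dz.
Step 2: Apply d again. Using the 1-form formula, the coefficient of dx ∧ dy in d(df) is ∂^2 f/∂x ∂y - ∂^2 f/∂y ∂x = (-4*y) - (-4*y) = 0 (equality of mixed partials for smooth f).
Similarly for dx ∧ dz and dy ∧ dz — all coefficients vanish. So d(df) = 0.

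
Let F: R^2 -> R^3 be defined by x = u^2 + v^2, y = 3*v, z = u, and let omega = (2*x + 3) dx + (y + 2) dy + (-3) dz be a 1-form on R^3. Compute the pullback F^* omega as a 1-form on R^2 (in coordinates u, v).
F^* omega = (4*u^3 + 4*u*v^2 + 6*u - 3) du + (4*u^2*v + 4*v^3 + 15*v + 6) dv

Using F^*(f dg) = (f ∘ F) d(g ∘ F), substitute each coordinate x_i by F_i(u, v) in f_i, and replace dx_i by d F_i = (∂F_i/∂u) du + (∂F_i/∂v) dv.
  For the x component: f_1(F) = 2*u^2 + 2*v^2 + 3; d F_1 = (2*u) du + (2*v) dv
  For the y component: f_2(F) = 3*v + 2; d F_2 = (0) du + (3) dv
  For the z component: f_3(F) = -3; d F_3 = (1) du + (0) dv
Combining and collecting du, dv coefficients:
  coeff of du: 4*u^3 + 4*u*v^2 + 6*u - 3
  coeff of dv: 4*u^2*v + 4*v^3 + 15*v + 6
F^* omega = (4*u^3 + 4*u*v^2 + 6*u - 3) du + (4*u^2*v + 4*v^3 + 15*v + 6) dv.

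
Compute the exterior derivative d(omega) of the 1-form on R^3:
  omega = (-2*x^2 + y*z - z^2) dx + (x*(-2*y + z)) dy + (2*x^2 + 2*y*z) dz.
d(omega) = (-2*y) dx ∧ dy + (4*x - y + 2*z) dx ∧ dz + (-x + 2*z) dy ∧ dz

For a 1-form omega = sum_i f_i dx_i, the exterior derivative is
  d(omega) = sum_{i < j} (∂f_j/∂x_i - ∂f_i/∂x_j) dx_i ∧ dx_j.
  coefficient of dx ∧ dy: ∂f_2/∂x - ∂f_1/∂y = ∂(x*(-2*y + z))/∂x - ∂(-2*x^2 + y*z - z^2)/∂y = -2*y
  coefficient of dx ∧ dz: ∂f_3/∂x - ∂f_1/∂z = ∂(2*x^2 + 2*y*z)/∂x - ∂(-2*x^2 + y*z - z^2)/∂z = 4*x - y + 2*z
  coefficient of dy ∧ dz: ∂f_3/∂y - ∂f_2/∂z = ∂(2*x^2 + 2*y*z)/∂y - ∂(x*(-2*y + z))/∂z = -x + 2*z
Assembling: d(omega) = (-2*y) dx ∧ dy + (4*x - y + 2*z) dx ∧ dz + (-x + 2*z) dy ∧ dz.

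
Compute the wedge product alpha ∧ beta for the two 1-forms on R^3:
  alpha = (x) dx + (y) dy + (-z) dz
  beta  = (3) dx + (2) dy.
alpha ∧ beta = (2*x - 3*y) dx ∧ dy + (3*z) dx ∧ dz + (2*z) dy ∧ dz

Distribute the wedge, using dx_i ∧ dx_j = -dx_j ∧ dx_i and dx_i ∧ dx_i = 0. For each pair (i, j) with i < j, the coefficient of dx_i ∧ dx_j in alpha ∧ beta is (alpha_i * beta_j - alpha_j * beta_i). Collecting: alpha ∧ beta = (2*x - 3*y) dx ∧ dy + (3*z) dx ∧ dz + (2*z) dy ∧ dz.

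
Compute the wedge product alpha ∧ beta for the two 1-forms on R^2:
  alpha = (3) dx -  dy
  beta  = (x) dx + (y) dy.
alpha ∧ beta = (x + 3*y) dx ∧ dy

Distribute the wedge, using dx_i ∧ dx_j = -dx_j ∧ dx_i and dx_i ∧ dx_i = 0. For each pair (i, j) with i < j, the coefficient of dx_i ∧ dx_j in alpha ∧ beta is (alpha_i * beta_j - alpha_j * beta_i). Collecting: alpha ∧ beta = (x + 3*y) dx ∧ dy.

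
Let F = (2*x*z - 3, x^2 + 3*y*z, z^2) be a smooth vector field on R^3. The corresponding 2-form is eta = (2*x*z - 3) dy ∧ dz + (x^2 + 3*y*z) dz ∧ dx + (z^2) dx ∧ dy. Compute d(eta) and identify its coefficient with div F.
d(eta) = (7*z) dx ∧ dy ∧ dz; div F = 7*z

For a 2-form in R^3 of the form above, applying d gives a 3-form with coefficient ∂P/∂x + ∂Q/∂y + ∂R/∂z:
  ∂P/∂x = 2*z
  ∂Q/∂y = 3*z
  ∂R/∂z = 2*z
Sum = 7*z, which is exactly div F.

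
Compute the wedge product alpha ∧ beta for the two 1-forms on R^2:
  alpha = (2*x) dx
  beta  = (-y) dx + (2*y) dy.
alpha ∧ beta = (4*x*y) dx ∧ dy

Distribute the wedge, using dx_i ∧ dx_j = -dx_j ∧ dx_i and dx_i ∧ dx_i = 0. For each pair (i, j) with i < j, the coefficient of dx_i ∧ dx_j in alpha ∧ beta is (alpha_i * beta_j - alpha_j * beta_i). Collecting: alpha ∧ beta = (4*x*y) dx ∧ dy.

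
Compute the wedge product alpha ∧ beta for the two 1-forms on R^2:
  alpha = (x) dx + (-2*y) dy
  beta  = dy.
alpha ∧ beta = (x) dx ∧ dy

Distribute the wedge, using dx_i ∧ dx_j = -dx_j ∧ dx_i and dx_i ∧ dx_i = 0. For each pair (i, j) with i < j, the coefficient of dx_i ∧ dx_j in alpha ∧ beta is (alpha_i * beta_j - alpha_j * beta_i). Collecting: alpha ∧ beta = (x) dx ∧ dy.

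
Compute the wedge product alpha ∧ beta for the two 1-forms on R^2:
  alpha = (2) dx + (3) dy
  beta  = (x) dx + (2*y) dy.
alpha ∧ beta = (-3*x + 4*y) dx ∧ dy

Distribute the wedge, using dx_i ∧ dx_j = -dx_j ∧ dx_i and dx_i ∧ dx_i = 0. For each pair (i, j) with i < j, the coefficient of dx_i ∧ dx_j in alpha ∧ beta is (alpha_i * beta_j - alpha_j * beta_i). Collecting: alpha ∧ beta = (-3*x + 4*y) dx ∧ dy.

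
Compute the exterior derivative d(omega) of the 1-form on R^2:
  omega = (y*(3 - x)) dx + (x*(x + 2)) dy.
d(omega) = (3*x - 1) dx ∧ dy

For a 1-form omega = sum_i f_i dx_i, the exterior derivative is
  d(omega) = sum_{i < j} (∂f_j/∂x_i - ∂f_i/∂x_j) dx_i ∧ dx_j.
  coefficient of dx ∧ dy: ∂f_2/∂x - ∂f_1/∂y = ∂(x*(x + 2))/∂x - ∂(y*(3 - x))/∂y = 3*x - 1
Assembling: d(omega) = (3*x - 1) dx ∧ dy.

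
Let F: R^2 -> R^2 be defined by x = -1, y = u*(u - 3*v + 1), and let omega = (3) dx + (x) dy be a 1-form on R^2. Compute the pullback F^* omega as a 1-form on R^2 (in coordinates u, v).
F^* omega = (-2*u + 3*v - 1) du + (3*u) dv

Using F^*(f dg) = (f ∘ F) d(g ∘ F), substitute each coordinate x_i by F_i(u, v) in f_i, and replace dx_i by d F_i = (∂F_i/∂u) du + (∂F_i/∂v) dv.
  For the x component: f_1(F) = 3; d F_1 = (0) du + (0) dv
  For the y component: f_2(F) = -1; d F_2 = (2*u - 3*v + 1) du + (-3*u) dv
Combining and collecting du, dv coefficients:
  coeff of du: -2*u + 3*v - 1
  coeff of dv: 3*u
F^* omega = (-2*u + 3*v - 1) du + (3*u) dv.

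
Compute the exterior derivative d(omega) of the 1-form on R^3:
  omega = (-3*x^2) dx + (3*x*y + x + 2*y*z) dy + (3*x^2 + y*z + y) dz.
d(omega) = (3*y + 1) dx ∧ dy + (6*x) dx ∧ dz + (-2*y + z + 1) dy ∧ dz

For a 1-form omega = sum_i f_i dx_i, the exterior derivative is
  d(omega) = sum_{i < j} (∂f_j/∂x_i - ∂f_i/∂x_j) dx_i ∧ dx_j.
  coefficient of dx ∧ dy: ∂f_2/∂x - ∂f_1/∂y = ∂(3*x*y + x + 2*y*z)/∂x - ∂(-3*x^2)/∂y = 3*y + 1
  coefficient of dx ∧ dz: ∂f_3/∂x - ∂f_1/∂z = ∂(3*x^2 + y*z + y)/∂x - ∂(-3*x^2)/∂z = 6*x
  coefficient of dy ∧ dz: ∂f_3/∂y - ∂f_2/∂z = ∂(3*x^2 + y*z + y)/∂y - ∂(3*x*y + x + 2*y*z)/∂z = -2*y + z + 1
Assembling: d(omega) = (3*y + 1) dx ∧ dy + (6*x) dx ∧ dz + (-2*y + z + 1) dy ∧ dz.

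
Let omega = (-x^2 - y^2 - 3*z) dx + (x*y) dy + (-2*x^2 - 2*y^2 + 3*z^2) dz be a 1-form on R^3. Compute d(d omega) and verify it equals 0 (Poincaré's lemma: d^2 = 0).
d(d omega) = 0

Step 1: d omega = sum_{i<j} (∂f_j/∂x_i - ∂f_i/∂x_j) dx_i ∧ dx_j:
  coeff of dx ∧ dy: 3*y
  coeff of dx ∧ dz: 3 - 4*x
  coeff of dy ∧ dz: -4*y
Step 2: Apply d again to each 2-form coefficient. The only possible 3-form in R^3 is dx ∧ dy ∧ dz, with coefficient
  ∂(coeff of dy∧dz)/∂x - ∂(coeff of dx∧dz)/∂y + ∂(coeff of dx∧dy)/∂z
  = ∂/∂x (-4*y) - ∂/∂y (3 - 4*x) + ∂/∂z (3*y).
Each of these terms simplifies to sums of mixed partials that cancel in pairs. The result is 0 (by equality of mixed partials for smooth functions — Schwarz / Clairaut).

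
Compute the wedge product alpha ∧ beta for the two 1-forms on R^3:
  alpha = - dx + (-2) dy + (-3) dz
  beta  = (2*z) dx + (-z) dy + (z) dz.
alpha ∧ beta = (5*z) dx ∧ dy + (5*z) dx ∧ dz + (-5*z) dy ∧ dz

Distribute the wedge, using dx_i ∧ dx_j = -dx_j ∧ dx_i and dx_i ∧ dx_i = 0. For each pair (i, j) with i < j, the coefficient of dx_i ∧ dx_j in alpha ∧ beta is (alpha_i * beta_j - alpha_j * beta_i). Collecting: alpha ∧ beta = (5*z) dx ∧ dy + (5*z) dx ∧ dz + (-5*z) dy ∧ dz.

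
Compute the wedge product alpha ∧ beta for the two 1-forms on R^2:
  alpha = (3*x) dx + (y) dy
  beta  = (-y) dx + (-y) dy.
alpha ∧ beta = (y*(-3*x + y)) dx ∧ dy

Distribute the wedge, using dx_i ∧ dx_j = -dx_j ∧ dx_i and dx_i ∧ dx_i = 0. For each pair (i, j) with i < j, the coefficient of dx_i ∧ dx_j in alpha ∧ beta is (alpha_i * beta_j - alpha_j * beta_i). Collecting: alpha ∧ beta = (y*(-3*x + y)) dx ∧ dy.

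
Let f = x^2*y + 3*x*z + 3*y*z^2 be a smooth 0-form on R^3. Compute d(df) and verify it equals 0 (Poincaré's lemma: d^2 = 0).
d(df) = 0

Step 1: df = sum_i (∂f/∂x_i) dx_i = (2*x*y + 3*z) dx + (x^2 + 3*z^2) dy + (3*x + 6*y*z) dz.
Step 2: Apply d again. Using the 1-form formula, the coefficient of dx ∧ dy in d(df) is ∂^2 f/∂x ∂y - ∂^2 f/∂y ∂x = (2*x) - (2*x) = 0 (equality of mixed partials for smooth f).
Similarly for dx ∧ dz and dy ∧ dz — all coefficients vanish. So d(df) = 0.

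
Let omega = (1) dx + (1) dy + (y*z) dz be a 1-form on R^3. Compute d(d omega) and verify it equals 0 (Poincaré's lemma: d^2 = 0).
d(d omega) = 0

Step 1: d omega = sum_{i<j} (∂f_j/∂x_i - ∂f_i/∂x_j) dx_i ∧ dx_j:
  coeff of dx ∧ dy: 0
  coeff of dx ∧ dz: 0
  coeff of dy ∧ dz: z
Step 2: Apply d again to each 2-form coefficient. The only possible 3-form in R^3 is dx ∧ dy ∧ dz, with coefficient
  ∂(coeff of dy∧dz)/∂x - ∂(coeff of dx∧dz)/∂y + ∂(coeff of dx∧dy)/∂z
  = ∂/∂x (z) - ∂/∂y (0) + ∂/∂z (0).
Each of these terms simplifies to sums of mixed partials that cancel in pairs. The result is 0 (by equality of mixed partials for smooth functions — Schwarz / Clairaut).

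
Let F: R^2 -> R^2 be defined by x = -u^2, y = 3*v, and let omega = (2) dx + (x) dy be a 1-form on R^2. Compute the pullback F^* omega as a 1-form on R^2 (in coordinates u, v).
F^* omega = (-4*u) du + (-3*u^2) dv

Using F^*(f dg) = (f ∘ F) d(g ∘ F), substitute each coordinate x_i by F_i(u, v) in f_i, and replace dx_i by d F_i = (∂F_i/∂u) du + (∂F_i/∂v) dv.
  For the x component: f_1(F) = 2; d F_1 = (-2*u) du + (0) dv
  For the y component: f_2(F) = -u^2; d F_2 = (0) du + (3) dv
Combining and collecting du, dv coefficients:
  coeff of du: -4*u
  coeff of dv: -3*u^2
F^* omega = (-4*u) du + (-3*u^2) dv.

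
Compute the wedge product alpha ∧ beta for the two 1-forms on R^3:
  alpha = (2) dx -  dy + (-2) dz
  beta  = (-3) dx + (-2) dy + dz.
alpha ∧ beta = (-7) dx ∧ dy + (-4) dx ∧ dz + (-5) dy ∧ dz

Distribute the wedge, using dx_i ∧ dx_j = -dx_j ∧ dx_i and dx_i ∧ dx_i = 0. For each pair (i, j) with i < j, the coefficient of dx_i ∧ dx_j in alpha ∧ beta is (alpha_i * beta_j - alpha_j * beta_i). Collecting: alpha ∧ beta = (-7) dx ∧ dy + (-4) dx ∧ dz + (-5) dy ∧ dz.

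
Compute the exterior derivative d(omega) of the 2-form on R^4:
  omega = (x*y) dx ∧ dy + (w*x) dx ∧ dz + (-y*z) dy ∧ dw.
d(omega) = (x) dx ∧ dz ∧ dw + (y) dy ∧ dz ∧ dw

For a 2-form omega = sum_{i<j} g_{ij} dx_i ∧ dx_j, the exterior derivative is
  d(omega) = sum_{i<j} d(g_{ij}) ∧ dx_i ∧ dx_j = sum_{i<j, k} (∂g_{ij}/∂x_k) dx_k ∧ dx_i ∧ dx_j.
Expand each term, using dx_k ∧ dx_i ∧ dx_j = sgn(permutation) dx_{(a)} ∧ dx_{(b)} ∧ dx_{(c)} with (a < b < c) sorted:
  d(w*x) includes (∂/∂w)(w*x) dw = (x) dw, which multiplied by dx ∧ dz gives (x) dx ∧ dz ∧ dw
  d(-y*z) includes (∂/∂z)(-y*z) dz = (-y) dz, which multiplied by dy ∧ dw gives (y) dy ∧ dz ∧ dw
Collecting like 3-forms: d(omega) = (x) dx ∧ dz ∧ dw + (y) dy ∧ dz ∧ dw.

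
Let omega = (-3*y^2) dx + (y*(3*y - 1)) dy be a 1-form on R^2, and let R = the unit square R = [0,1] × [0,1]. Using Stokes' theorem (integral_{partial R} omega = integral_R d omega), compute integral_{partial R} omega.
integral_(partial R) omega = 3

Stokes: integral_partial_R omega = integral_R d omega with d omega = (∂Q/∂x - ∂P/∂y) dx ∧ dy.
  ∂Q/∂x = 0
  ∂P/∂y = -6*y
  integrand = ∂Q/∂x - ∂P/∂y = 6*y.
Integrating over R: integral_0^1 integral_0^1 (6*y) dx dy = 3.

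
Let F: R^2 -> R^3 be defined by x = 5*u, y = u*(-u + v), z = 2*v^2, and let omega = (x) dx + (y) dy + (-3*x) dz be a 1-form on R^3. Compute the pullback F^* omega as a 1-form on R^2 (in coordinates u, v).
F^* omega = (u*(2*u^2 - 3*u*v + v^2 + 25)) du + (u*(-u^2 + u*v - 60*v)) dv

Using F^*(f dg) = (f ∘ F) d(g ∘ F), substitute each coordinate x_i by F_i(u, v) in f_i, and replace dx_i by d F_i = (∂F_i/∂u) du + (∂F_i/∂v) dv.
  For the x component: f_1(F) = 5*u; d F_1 = (5) du + (0) dv
  For the y component: f_2(F) = u*(-u + v); d F_2 = (-2*u + v) du + (u) dv
  For the z component: f_3(F) = -15*u; d F_3 = (0) du + (4*v) dv
Combining and collecting du, dv coefficients:
  coeff of du: u*(2*u^2 - 3*u*v + v^2 + 25)
  coeff of dv: u*(-u^2 + u*v - 60*v)
F^* omega = (u*(2*u^2 - 3*u*v + v^2 + 25)) du + (u*(-u^2 + u*v - 60*v)) dv.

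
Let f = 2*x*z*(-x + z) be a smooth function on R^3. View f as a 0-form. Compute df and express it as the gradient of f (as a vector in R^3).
df = (2*z*(-2*x + z)) dx + (0) dy + (2*x*(-x + 2*z)) dz; grad f = (2*z*(-2*x + z), 0, 2*x*(-x + 2*z))

For a 0-form f, d f = (∂f/∂x) dx + (∂f/∂y) dy + (∂f/∂z) dz. The components of the vector representation are exactly the entries of grad f in Cartesian coordinates:
  ∂f/∂x = 2*z*(-2*x + z)
  ∂f/∂y = 0
  ∂f/∂z = 2*x*(-x + 2*z).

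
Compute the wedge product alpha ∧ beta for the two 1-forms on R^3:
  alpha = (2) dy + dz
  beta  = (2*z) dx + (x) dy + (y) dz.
alpha ∧ beta = (-4*z) dx ∧ dy + (-x + 2*y) dy ∧ dz + (-2*z) dx ∧ dz

Distribute the wedge, using dx_i ∧ dx_j = -dx_j ∧ dx_i and dx_i ∧ dx_i = 0. For each pair (i, j) with i < j, the coefficient of dx_i ∧ dx_j in alpha ∧ beta is (alpha_i * beta_j - alpha_j * beta_i). Collecting: alpha ∧ beta = (-4*z) dx ∧ dy + (-x + 2*y) dy ∧ dz + (-2*z) dx ∧ dz.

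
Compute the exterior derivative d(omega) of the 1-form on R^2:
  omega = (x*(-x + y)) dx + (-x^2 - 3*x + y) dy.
d(omega) = (-3*x - 3) dx ∧ dy

For a 1-form omega = sum_i f_i dx_i, the exterior derivative is
  d(omega) = sum_{i < j} (∂f_j/∂x_i - ∂f_i/∂x_j) dx_i ∧ dx_j.
  coefficient of dx ∧ dy: ∂f_2/∂x - ∂f_1/∂y = ∂(-x^2 - 3*x + y)/∂x - ∂(x*(-x + y))/∂y = -3*x - 3
Assembling: d(omega) = (-3*x - 3) dx ∧ dy.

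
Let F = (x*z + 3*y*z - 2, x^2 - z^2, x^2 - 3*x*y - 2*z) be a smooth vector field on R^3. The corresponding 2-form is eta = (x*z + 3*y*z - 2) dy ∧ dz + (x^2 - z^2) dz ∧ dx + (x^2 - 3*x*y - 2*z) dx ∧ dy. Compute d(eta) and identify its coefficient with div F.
d(eta) = (z - 2) dx ∧ dy ∧ dz; div F = z - 2

For a 2-form in R^3 of the form above, applying d gives a 3-form with coefficient ∂P/∂x + ∂Q/∂y + ∂R/∂z:
  ∂P/∂x = z
  ∂Q/∂y = 0
  ∂R/∂z = -2
Sum = z - 2, which is exactly div F.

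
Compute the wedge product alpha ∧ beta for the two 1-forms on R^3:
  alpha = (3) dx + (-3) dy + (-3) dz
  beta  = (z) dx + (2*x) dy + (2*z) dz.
alpha ∧ beta = (6*x + 3*z) dx ∧ dy + (9*z) dx ∧ dz + (6*x - 6*z) dy ∧ dz

Distribute the wedge, using dx_i ∧ dx_j = -dx_j ∧ dx_i and dx_i ∧ dx_i = 0. For each pair (i, j) with i < j, the coefficient of dx_i ∧ dx_j in alpha ∧ beta is (alpha_i * beta_j - alpha_j * beta_i). Collecting: alpha ∧ beta = (6*x + 3*z) dx ∧ dy + (9*z) dx ∧ dz + (6*x - 6*z) dy ∧ dz.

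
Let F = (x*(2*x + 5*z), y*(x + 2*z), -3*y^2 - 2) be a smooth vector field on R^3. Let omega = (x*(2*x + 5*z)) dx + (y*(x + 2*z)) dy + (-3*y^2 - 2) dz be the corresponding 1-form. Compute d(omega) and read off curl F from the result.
d(omega) = (-8*y) dy ∧ dz + (5*x) dz ∧ dx + (y) dx ∧ dy; curl F = (-8*y, 5*x, y)

d omega = sum_{i<j} (∂f_j/∂x_i - ∂f_i/∂x_j) dx_i ∧ dx_j. Under the identification (dy ∧ dz, dz ∧ dx, dx ∧ dy) ↔ (e_x, e_y, e_z), the coefficients are exactly the components of curl F. Compute:
  ∂R/∂y - ∂Q/∂z = (-6*y) - (2*y) = -8*y
  ∂P/∂z - ∂R/∂x = (5*x) - (0) = 5*x
  ∂Q/∂x - ∂P/∂y = (y) - (0) = y.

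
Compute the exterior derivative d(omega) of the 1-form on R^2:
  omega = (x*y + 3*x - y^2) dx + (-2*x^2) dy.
d(omega) = (-5*x + 2*y) dx ∧ dy

For a 1-form omega = sum_i f_i dx_i, the exterior derivative is
  d(omega) = sum_{i < j} (∂f_j/∂x_i - ∂f_i/∂x_j) dx_i ∧ dx_j.
  coefficient of dx ∧ dy: ∂f_2/∂x - ∂f_1/∂y = ∂(-2*x^2)/∂x - ∂(x*y + 3*x - y^2)/∂y = -5*x + 2*y
Assembling: d(omega) = (-5*x + 2*y) dx ∧ dy.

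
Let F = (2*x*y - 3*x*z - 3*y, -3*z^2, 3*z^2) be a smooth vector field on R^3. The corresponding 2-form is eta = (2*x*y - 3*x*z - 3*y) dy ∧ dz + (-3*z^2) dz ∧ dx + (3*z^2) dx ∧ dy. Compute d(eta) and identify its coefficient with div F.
d(eta) = (2*y + 3*z) dx ∧ dy ∧ dz; div F = 2*y + 3*z

For a 2-form in R^3 of the form above, applying d gives a 3-form with coefficient ∂P/∂x + ∂Q/∂y + ∂R/∂z:
  ∂P/∂x = 2*y - 3*z
  ∂Q/∂y = 0
  ∂R/∂z = 6*z
Sum = 2*y + 3*z, which is exactly div F.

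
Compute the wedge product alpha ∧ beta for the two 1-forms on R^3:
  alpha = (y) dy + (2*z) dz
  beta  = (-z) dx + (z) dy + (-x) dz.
alpha ∧ beta = (y*z) dx ∧ dy + (-x*y - 2*z^2) dy ∧ dz + (2*z^2) dx ∧ dz

Distribute the wedge, using dx_i ∧ dx_j = -dx_j ∧ dx_i and dx_i ∧ dx_i = 0. For each pair (i, j) with i < j, the coefficient of dx_i ∧ dx_j in alpha ∧ beta is (alpha_i * beta_j - alpha_j * beta_i). Collecting: alpha ∧ beta = (y*z) dx ∧ dy + (-x*y - 2*z^2) dy ∧ dz + (2*z^2) dx ∧ dz.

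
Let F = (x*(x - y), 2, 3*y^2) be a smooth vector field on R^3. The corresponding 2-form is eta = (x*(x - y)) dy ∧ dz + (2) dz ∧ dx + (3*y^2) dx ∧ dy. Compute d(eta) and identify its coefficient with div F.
d(eta) = (2*x - y) dx ∧ dy ∧ dz; div F = 2*x - y

For a 2-form in R^3 of the form above, applying d gives a 3-form with coefficient ∂P/∂x + ∂Q/∂y + ∂R/∂z:
  ∂P/∂x = 2*x - y
  ∂Q/∂y = 0
  ∂R/∂z = 0
Sum = 2*x - y, which is exactly div F.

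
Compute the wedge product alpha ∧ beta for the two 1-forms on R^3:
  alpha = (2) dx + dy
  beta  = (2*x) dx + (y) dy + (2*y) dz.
alpha ∧ beta = (-2*x + 2*y) dx ∧ dy + (4*y) dx ∧ dz + (2*y) dy ∧ dz

Distribute the wedge, using dx_i ∧ dx_j = -dx_j ∧ dx_i and dx_i ∧ dx_i = 0. For each pair (i, j) with i < j, the coefficient of dx_i ∧ dx_j in alpha ∧ beta is (alpha_i * beta_j - alpha_j * beta_i). Collecting: alpha ∧ beta = (-2*x + 2*y) dx ∧ dy + (4*y) dx ∧ dz + (2*y) dy ∧ dz.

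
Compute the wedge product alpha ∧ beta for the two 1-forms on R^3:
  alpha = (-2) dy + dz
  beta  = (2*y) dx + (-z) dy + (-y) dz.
alpha ∧ beta = (4*y) dx ∧ dy + (2*y + z) dy ∧ dz + (-2*y) dx ∧ dz

Distribute the wedge, using dx_i ∧ dx_j = -dx_j ∧ dx_i and dx_i ∧ dx_i = 0. For each pair (i, j) with i < j, the coefficient of dx_i ∧ dx_j in alpha ∧ beta is (alpha_i * beta_j - alpha_j * beta_i). Collecting: alpha ∧ beta = (4*y) dx ∧ dy + (2*y + z) dy ∧ dz + (-2*y) dx ∧ dz.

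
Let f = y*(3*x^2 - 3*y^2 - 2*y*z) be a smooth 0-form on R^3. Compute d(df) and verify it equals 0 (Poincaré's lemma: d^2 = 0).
d(df) = 0

Step 1: df = sum_i (∂f/∂x_i) dx_i = (6*x*y) dx + (3*x^2 - 9*y^2 - 4*y*z) dy + (-2*y^2) dz.
Step 2: Apply d again. Using the 1-form formula, the coefficient of dx ∧ dy in d(df) is ∂^2 f/∂x ∂y - ∂^2 f/∂y ∂x = (6*x) - (6*x) = 0 (equality of mixed partials for smooth f).
Similarly for dx ∧ dz and dy ∧ dz — all coefficients vanish. So d(df) = 0.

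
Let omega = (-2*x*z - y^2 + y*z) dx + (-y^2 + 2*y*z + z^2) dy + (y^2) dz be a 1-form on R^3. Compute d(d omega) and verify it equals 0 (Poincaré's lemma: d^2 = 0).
d(d omega) = 0

Step 1: d omega = sum_{i<j} (∂f_j/∂x_i - ∂f_i/∂x_j) dx_i ∧ dx_j:
  coeff of dx ∧ dy: 2*y - z
  coeff of dx ∧ dz: 2*x - y
  coeff of dy ∧ dz: -2*z
Step 2: Apply d again to each 2-form coefficient. The only possible 3-form in R^3 is dx ∧ dy ∧ dz, with coefficient
  ∂(coeff of dy∧dz)/∂x - ∂(coeff of dx∧dz)/∂y + ∂(coeff of dx∧dy)/∂z
  = ∂/∂x (-2*z) - ∂/∂y (2*x - y) + ∂/∂z (2*y - z).
Each of these terms simplifies to sums of mixed partials that cancel in pairs. The result is 0 (by equality of mixed partials for smooth functions — Schwarz / Clairaut).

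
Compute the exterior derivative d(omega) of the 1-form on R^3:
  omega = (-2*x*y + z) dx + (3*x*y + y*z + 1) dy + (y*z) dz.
d(omega) = (2*x + 3*y) dx ∧ dy + (-1) dx ∧ dz + (-y + z) dy ∧ dz

For a 1-form omega = sum_i f_i dx_i, the exterior derivative is
  d(omega) = sum_{i < j} (∂f_j/∂x_i - ∂f_i/∂x_j) dx_i ∧ dx_j.
  coefficient of dx ∧ dy: ∂f_2/∂x - ∂f_1/∂y = ∂(3*x*y + y*z + 1)/∂x - ∂(-2*x*y + z)/∂y = 2*x + 3*y
  coefficient of dx ∧ dz: ∂f_3/∂x - ∂f_1/∂z = ∂(y*z)/∂x - ∂(-2*x*y + z)/∂z = -1
  coefficient of dy ∧ dz: ∂f_3/∂y - ∂f_2/∂z = ∂(y*z)/∂y - ∂(3*x*y + y*z + 1)/∂z = -y + z
Assembling: d(omega) = (2*x + 3*y) dx ∧ dy + (-1) dx ∧ dz + (-y + z) dy ∧ dz.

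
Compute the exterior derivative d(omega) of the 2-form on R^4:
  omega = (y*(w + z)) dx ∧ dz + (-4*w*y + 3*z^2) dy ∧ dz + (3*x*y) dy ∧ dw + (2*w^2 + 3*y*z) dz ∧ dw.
d(omega) = (-w - z) dx ∧ dy ∧ dz + (y) dx ∧ dz ∧ dw + (-4*y + 3*z) dy ∧ dz ∧ dw + (3*y) dx ∧ dy ∧ dw

For a 2-form omega = sum_{i<j} g_{ij} dx_i ∧ dx_j, the exterior derivative is
  d(omega) = sum_{i<j} d(g_{ij}) ∧ dx_i ∧ dx_j = sum_{i<j, k} (∂g_{ij}/∂x_k) dx_k ∧ dx_i ∧ dx_j.
Expand each term, using dx_k ∧ dx_i ∧ dx_j = sgn(permutation) dx_{(a)} ∧ dx_{(b)} ∧ dx_{(c)} with (a < b < c) sorted:
  d(y*(w + z)) includes (∂/∂y)(y*(w + z)) dy = (w + z) dy, which multiplied by dx ∧ dz gives (-w - z) dx ∧ dy ∧ dz
  d(y*(w + z)) includes (∂/∂w)(y*(w + z)) dw = (y) dw, which multiplied by dx ∧ dz gives (y) dx ∧ dz ∧ dw
  d(-4*w*y + 3*z^2) includes (∂/∂w)(-4*w*y + 3*z^2) dw = (-4*y) dw, which multiplied by dy ∧ dz gives (-4*y) dy ∧ dz ∧ dw
  d(3*x*y) includes (∂/∂x)(3*x*y) dx = (3*y) dx, which multiplied by dy ∧ dw gives (3*y) dx ∧ dy ∧ dw
  d(2*w^2 + 3*y*z) includes (∂/∂y)(2*w^2 + 3*y*z) dy = (3*z) dy, which multiplied by dz ∧ dw gives (3*z) dy ∧ dz ∧ dw
Collecting like 3-forms: d(omega) = (-w - z) dx ∧ dy ∧ dz + (y) dx ∧ dz ∧ dw + (-4*y + 3*z) dy ∧ dz ∧ dw + (3*y) dx ∧ dy ∧ dw.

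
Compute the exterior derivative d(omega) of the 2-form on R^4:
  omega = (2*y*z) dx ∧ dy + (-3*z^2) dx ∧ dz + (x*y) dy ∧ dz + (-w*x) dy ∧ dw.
d(omega) = (3*y) dx ∧ dy ∧ dz + (-w) dx ∧ dy ∧ dw

For a 2-form omega = sum_{i<j} g_{ij} dx_i ∧ dx_j, the exterior derivative is
  d(omega) = sum_{i<j} d(g_{ij}) ∧ dx_i ∧ dx_j = sum_{i<j, k} (∂g_{ij}/∂x_k) dx_k ∧ dx_i ∧ dx_j.
Expand each term, using dx_k ∧ dx_i ∧ dx_j = sgn(permutation) dx_{(a)} ∧ dx_{(b)} ∧ dx_{(c)} with (a < b < c) sorted:
  d(2*y*z) includes (∂/∂z)(2*y*z) dz = (2*y) dz, which multiplied by dx ∧ dy gives (2*y) dx ∧ dy ∧ dz
  d(x*y) includes (∂/∂x)(x*y) dx = (y) dx, which multiplied by dy ∧ dz gives (y) dx ∧ dy ∧ dz
  d(-w*x) includes (∂/∂x)(-w*x) dx = (-w) dx, which multiplied by dy ∧ dw gives (-w) dx ∧ dy ∧ dw
Collecting like 3-forms: d(omega) = (3*y) dx ∧ dy ∧ dz + (-w) dx ∧ dy ∧ dw.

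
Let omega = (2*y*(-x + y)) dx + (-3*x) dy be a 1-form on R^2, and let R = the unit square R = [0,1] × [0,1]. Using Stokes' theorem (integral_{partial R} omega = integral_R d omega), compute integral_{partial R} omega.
integral_(partial R) omega = -4

Stokes: integral_partial_R omega = integral_R d omega with d omega = (∂Q/∂x - ∂P/∂y) dx ∧ dy.
  ∂Q/∂x = -3
  ∂P/∂y = -2*x + 4*y
  integrand = ∂Q/∂x - ∂P/∂y = 2*x - 4*y - 3.
Integrating over R: integral_0^1 integral_0^1 (2*x - 4*y - 3) dx dy = -4.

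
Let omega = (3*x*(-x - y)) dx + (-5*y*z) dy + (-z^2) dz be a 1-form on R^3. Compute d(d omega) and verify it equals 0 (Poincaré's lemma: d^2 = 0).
d(d omega) = 0

Step 1: d omega = sum_{i<j} (∂f_j/∂x_i - ∂f_i/∂x_j) dx_i ∧ dx_j:
  coeff of dx ∧ dy: 3*x
  coeff of dx ∧ dz: 0
  coeff of dy ∧ dz: 5*y
Step 2: Apply d again to each 2-form coefficient. The only possible 3-form in R^3 is dx ∧ dy ∧ dz, with coefficient
  ∂(coeff of dy∧dz)/∂x - ∂(coeff of dx∧dz)/∂y + ∂(coeff of dx∧dy)/∂z
  = ∂/∂x (5*y) - ∂/∂y (0) + ∂/∂z (3*x).
Each of these terms simplifies to sums of mixed partials that cancel in pairs. The result is 0 (by equality of mixed partials for smooth functions — Schwarz / Clairaut).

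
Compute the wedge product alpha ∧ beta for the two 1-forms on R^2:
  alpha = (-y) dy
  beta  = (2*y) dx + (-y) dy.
alpha ∧ beta = (2*y^2) dx ∧ dy

Distribute the wedge, using dx_i ∧ dx_j = -dx_j ∧ dx_i and dx_i ∧ dx_i = 0. For each pair (i, j) with i < j, the coefficient of dx_i ∧ dx_j in alpha ∧ beta is (alpha_i * beta_j - alpha_j * beta_i). Collecting: alpha ∧ beta = (2*y^2) dx ∧ dy.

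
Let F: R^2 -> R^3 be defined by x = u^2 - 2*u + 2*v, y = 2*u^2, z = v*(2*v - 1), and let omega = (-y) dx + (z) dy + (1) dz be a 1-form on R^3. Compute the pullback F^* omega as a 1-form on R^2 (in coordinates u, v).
F^* omega = (4*u*(-u^2 + u + 2*v^2 - v)) du + (-4*u^2 + 4*v - 1) dv

Using F^*(f dg) = (f ∘ F) d(g ∘ F), substitute each coordinate x_i by F_i(u, v) in f_i, and replace dx_i by d F_i = (∂F_i/∂u) du + (∂F_i/∂v) dv.
  For the x component: f_1(F) = -2*u^2; d F_1 = (2*u - 2) du + (2) dv
  For the y component: f_2(F) = v*(2*v - 1); d F_2 = (4*u) du + (0) dv
  For the z component: f_3(F) = 1; d F_3 = (0) du + (4*v - 1) dv
Combining and collecting du, dv coefficients:
  coeff of du: 4*u*(-u^2 + u + 2*v^2 - v)
  coeff of dv: -4*u^2 + 4*v - 1
F^* omega = (4*u*(-u^2 + u + 2*v^2 - v)) du + (-4*u^2 + 4*v - 1) dv.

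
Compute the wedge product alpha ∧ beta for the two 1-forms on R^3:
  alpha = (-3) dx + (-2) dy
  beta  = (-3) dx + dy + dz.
alpha ∧ beta = (-9) dx ∧ dy + (-3) dx ∧ dz + (-2) dy ∧ dz

Distribute the wedge, using dx_i ∧ dx_j = -dx_j ∧ dx_i and dx_i ∧ dx_i = 0. For each pair (i, j) with i < j, the coefficient of dx_i ∧ dx_j in alpha ∧ beta is (alpha_i * beta_j - alpha_j * beta_i). Collecting: alpha ∧ beta = (-9) dx ∧ dy + (-3) dx ∧ dz + (-2) dy ∧ dz.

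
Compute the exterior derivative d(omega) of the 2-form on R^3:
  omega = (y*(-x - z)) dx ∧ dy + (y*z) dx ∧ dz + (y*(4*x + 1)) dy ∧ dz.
d(omega) = (3*y - z) dx ∧ dy ∧ dz

For a 2-form omega = sum_{i<j} g_{ij} dx_i ∧ dx_j, the exterior derivative is
  d(omega) = sum_{i<j} d(g_{ij}) ∧ dx_i ∧ dx_j = sum_{i<j, k} (∂g_{ij}/∂x_k) dx_k ∧ dx_i ∧ dx_j.
Expand each term, using dx_k ∧ dx_i ∧ dx_j = sgn(permutation) dx_{(a)} ∧ dx_{(b)} ∧ dx_{(c)} with (a < b < c) sorted:
  d(y*(-x - z)) includes (∂/∂z)(y*(-x - z)) dz = (-y) dz, which multiplied by dx ∧ dy gives (-y) dx ∧ dy ∧ dz
  d(y*z) includes (∂/∂y)(y*z) dy = (z) dy, which multiplied by dx ∧ dz gives (-z) dx ∧ dy ∧ dz
  d(y*(4*x + 1)) includes (∂/∂x)(y*(4*x + 1)) dx = (4*y) dx, which multiplied by dy ∧ dz gives (4*y) dx ∧ dy ∧ dz
Collecting like 3-forms: d(omega) = (3*y - z) dx ∧ dy ∧ dz.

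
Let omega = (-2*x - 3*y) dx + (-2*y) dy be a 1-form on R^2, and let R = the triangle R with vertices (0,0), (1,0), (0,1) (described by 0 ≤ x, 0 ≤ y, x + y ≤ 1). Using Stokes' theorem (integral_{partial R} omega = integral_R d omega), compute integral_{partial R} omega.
integral_(partial R) omega = 3/2

Stokes: integral_partial_R omega = integral_R d omega with d omega = (∂Q/∂x - ∂P/∂y) dx ∧ dy.
  ∂Q/∂x = 0
  ∂P/∂y = -3
  integrand = ∂Q/∂x - ∂P/∂y = 3.
Integrating over R: integral_0^1 integral_0^{1-x} (3) dy dx = 3/2.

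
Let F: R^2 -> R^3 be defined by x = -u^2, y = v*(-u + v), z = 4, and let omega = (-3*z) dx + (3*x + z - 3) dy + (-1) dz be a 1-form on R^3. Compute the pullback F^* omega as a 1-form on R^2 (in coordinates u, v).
F^* omega = (3*u^2*v + 24*u - v) du + (3*u^3 - 6*u^2*v - u + 2*v) dv

Using F^*(f dg) = (f ∘ F) d(g ∘ F), substitute each coordinate x_i by F_i(u, v) in f_i, and replace dx_i by d F_i = (∂F_i/∂u) du + (∂F_i/∂v) dv.
  For the x component: f_1(F) = -12; d F_1 = (-2*u) du + (0) dv
  For the y component: f_2(F) = 1 - 3*u^2; d F_2 = (-v) du + (-u + 2*v) dv
  For the z component: f_3(F) = -1; d F_3 = (0) du + (0) dv
Combining and collecting du, dv coefficients:
  coeff of du: 3*u^2*v + 24*u - v
  coeff of dv: 3*u^3 - 6*u^2*v - u + 2*v
F^* omega = (3*u^2*v + 24*u - v) du + (3*u^3 - 6*u^2*v - u + 2*v) dv.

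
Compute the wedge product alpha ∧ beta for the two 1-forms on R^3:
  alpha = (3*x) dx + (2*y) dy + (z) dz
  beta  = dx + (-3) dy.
alpha ∧ beta = (-9*x - 2*y) dx ∧ dy + (-z) dx ∧ dz + (3*z) dy ∧ dz

Distribute the wedge, using dx_i ∧ dx_j = -dx_j ∧ dx_i and dx_i ∧ dx_i = 0. For each pair (i, j) with i < j, the coefficient of dx_i ∧ dx_j in alpha ∧ beta is (alpha_i * beta_j - alpha_j * beta_i). Collecting: alpha ∧ beta = (-9*x - 2*y) dx ∧ dy + (-z) dx ∧ dz + (3*z) dy ∧ dz.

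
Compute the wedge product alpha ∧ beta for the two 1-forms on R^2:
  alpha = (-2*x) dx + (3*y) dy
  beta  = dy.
alpha ∧ beta = (-2*x) dx ∧ dy

Distribute the wedge, using dx_i ∧ dx_j = -dx_j ∧ dx_i and dx_i ∧ dx_i = 0. For each pair (i, j) with i < j, the coefficient of dx_i ∧ dx_j in alpha ∧ beta is (alpha_i * beta_j - alpha_j * beta_i). Collecting: alpha ∧ beta = (-2*x) dx ∧ dy.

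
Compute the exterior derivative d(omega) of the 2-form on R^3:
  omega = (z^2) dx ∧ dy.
d(omega) = (2*z) dx ∧ dy ∧ dz

For a 2-form omega = sum_{i<j} g_{ij} dx_i ∧ dx_j, the exterior derivative is
  d(omega) = sum_{i<j} d(g_{ij}) ∧ dx_i ∧ dx_j = sum_{i<j, k} (∂g_{ij}/∂x_k) dx_k ∧ dx_i ∧ dx_j.
Expand each term, using dx_k ∧ dx_i ∧ dx_j = sgn(permutation) dx_{(a)} ∧ dx_{(b)} ∧ dx_{(c)} with (a < b < c) sorted:
  d(z^2) includes (∂/∂z)(z^2) dz = (2*z) dz, which multiplied by dx ∧ dy gives (2*z) dx ∧ dy ∧ dz
Collecting like 3-forms: d(omega) = (2*z) dx ∧ dy ∧ dz.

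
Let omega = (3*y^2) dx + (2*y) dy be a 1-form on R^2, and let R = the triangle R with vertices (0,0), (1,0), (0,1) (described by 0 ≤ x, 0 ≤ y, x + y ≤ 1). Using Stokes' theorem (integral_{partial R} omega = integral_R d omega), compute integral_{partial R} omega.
integral_(partial R) omega = -1

Stokes: integral_partial_R omega = integral_R d omega with d omega = (∂Q/∂x - ∂P/∂y) dx ∧ dy.
  ∂Q/∂x = 0
  ∂P/∂y = 6*y
  integrand = ∂Q/∂x - ∂P/∂y = -6*y.
Integrating over R: integral_0^1 integral_0^{1-x} (-6*y) dy dx = -1.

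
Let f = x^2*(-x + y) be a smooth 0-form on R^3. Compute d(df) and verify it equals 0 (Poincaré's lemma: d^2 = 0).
d(df) = 0

Step 1: df = sum_i (∂f/∂x_i) dx_i = (x*(-3*x + 2*y)) dx + (x^2) dy + (0) dz.
Step 2: Apply d again. Using the 1-form formula, the coefficient of dx ∧ dy in d(df) is ∂^2 f/∂x ∂y - ∂^2 f/∂y ∂x = (2*x) - (2*x) = 0 (equality of mixed partials for smooth f).
Similarly for dx ∧ dz and dy ∧ dz — all coefficients vanish. So d(df) = 0.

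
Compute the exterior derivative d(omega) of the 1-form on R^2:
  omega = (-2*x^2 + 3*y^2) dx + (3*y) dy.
d(omega) = (-6*y) dx ∧ dy

For a 1-form omega = sum_i f_i dx_i, the exterior derivative is
  d(omega) = sum_{i < j} (∂f_j/∂x_i - ∂f_i/∂x_j) dx_i ∧ dx_j.
  coefficient of dx ∧ dy: ∂f_2/∂x - ∂f_1/∂y = ∂(3*y)/∂x - ∂(-2*x^2 + 3*y^2)/∂y = -6*y
Assembling: d(omega) = (-6*y) dx ∧ dy.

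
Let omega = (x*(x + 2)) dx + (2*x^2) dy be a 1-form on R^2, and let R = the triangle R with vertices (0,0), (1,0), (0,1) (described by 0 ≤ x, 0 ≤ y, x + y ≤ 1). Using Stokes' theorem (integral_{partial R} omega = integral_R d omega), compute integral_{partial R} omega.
integral_(partial R) omega = 2/3

Stokes: integral_partial_R omega = integral_R d omega with d omega = (∂Q/∂x - ∂P/∂y) dx ∧ dy.
  ∂Q/∂x = 4*x
  ∂P/∂y = 0
  integrand = ∂Q/∂x - ∂P/∂y = 4*x.
Integrating over R: integral_0^1 integral_0^{1-x} (4*x) dy dx = 2/3.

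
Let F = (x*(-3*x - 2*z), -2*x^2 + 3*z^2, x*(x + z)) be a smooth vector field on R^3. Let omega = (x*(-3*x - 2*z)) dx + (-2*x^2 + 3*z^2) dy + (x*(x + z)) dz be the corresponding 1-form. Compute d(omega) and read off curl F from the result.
d(omega) = (-6*z) dy ∧ dz + (-4*x - z) dz ∧ dx + (-4*x) dx ∧ dy; curl F = (-6*z, -4*x - z, -4*x)

d omega = sum_{i<j} (∂f_j/∂x_i - ∂f_i/∂x_j) dx_i ∧ dx_j. Under the identification (dy ∧ dz, dz ∧ dx, dx ∧ dy) ↔ (e_x, e_y, e_z), the coefficients are exactly the components of curl F. Compute:
  ∂R/∂y - ∂Q/∂z = (0) - (6*z) = -6*z
  ∂P/∂z - ∂R/∂x = (-2*x) - (2*x + z) = -4*x - z
  ∂Q/∂x - ∂P/∂y = (-4*x) - (0) = -4*x.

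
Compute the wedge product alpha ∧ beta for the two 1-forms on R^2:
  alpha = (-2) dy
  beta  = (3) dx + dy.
alpha ∧ beta = (6) dx ∧ dy

Distribute the wedge, using dx_i ∧ dx_j = -dx_j ∧ dx_i and dx_i ∧ dx_i = 0. For each pair (i, j) with i < j, the coefficient of dx_i ∧ dx_j in alpha ∧ beta is (alpha_i * beta_j - alpha_j * beta_i). Collecting: alpha ∧ beta = (6) dx ∧ dy.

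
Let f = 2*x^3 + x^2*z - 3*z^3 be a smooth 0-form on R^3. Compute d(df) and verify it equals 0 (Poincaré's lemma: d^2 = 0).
d(df) = 0

Step 1: df = sum_i (∂f/∂x_i) dx_i = (2*x*(3*x + z)) dx + (0) dy + (x^2 - 9*z^2) dz.
Step 2: Apply d again. Using the 1-form formula, the coefficient of dx ∧ dy in d(df) is ∂^2 f/∂x ∂y - ∂^2 f/∂y ∂x = (0) - (0) = 0 (equality of mixed partials for smooth f).
Similarly for dx ∧ dz and dy ∧ dz — all coefficients vanish. So d(df) = 0.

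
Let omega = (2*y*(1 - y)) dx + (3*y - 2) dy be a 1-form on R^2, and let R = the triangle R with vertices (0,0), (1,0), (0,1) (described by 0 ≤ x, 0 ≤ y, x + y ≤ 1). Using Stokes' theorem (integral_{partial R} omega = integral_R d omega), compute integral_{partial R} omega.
integral_(partial R) omega = -1/3

Stokes: integral_partial_R omega = integral_R d omega with d omega = (∂Q/∂x - ∂P/∂y) dx ∧ dy.
  ∂Q/∂x = 0
  ∂P/∂y = 2 - 4*y
  integrand = ∂Q/∂x - ∂P/∂y = 4*y - 2.
Integrating over R: integral_0^1 integral_0^{1-x} (4*y - 2) dy dx = -1/3.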